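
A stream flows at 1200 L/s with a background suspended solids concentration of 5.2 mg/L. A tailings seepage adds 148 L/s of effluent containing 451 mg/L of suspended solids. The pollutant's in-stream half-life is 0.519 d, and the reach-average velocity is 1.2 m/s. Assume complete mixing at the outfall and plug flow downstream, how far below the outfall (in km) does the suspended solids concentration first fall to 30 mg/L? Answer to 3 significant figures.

Mixed concentration C = ΣQC/ΣQ = (1200·5.200 + 148.0·451.0) / 1348 = 72990/1348 = 54.15 mg/L.
Half-life 0.519 d → k = ln 2 / 0.519 = 1.336 d⁻¹.
Set 54.15·exp(−k·t) = 30 → t = ln(54.15/30)/k = 38200 s = 10.61 h.
Distance = v·t = 1.2·38200 = 45840 m = 45.84 km.

45.8 km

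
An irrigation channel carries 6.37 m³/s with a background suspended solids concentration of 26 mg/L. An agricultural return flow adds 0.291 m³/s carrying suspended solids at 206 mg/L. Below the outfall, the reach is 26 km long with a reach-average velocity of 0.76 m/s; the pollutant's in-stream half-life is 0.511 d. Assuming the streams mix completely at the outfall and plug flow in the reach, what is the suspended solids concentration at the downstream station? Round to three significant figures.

19.8 mg/L

Mixed concentration C = ΣQC/ΣQ = (6.370·26.00 + 0.2910·206.0) / 6.661 = 225.6/6.661 = 33.86 mg/L.
Travel time t = 26·1000 / 0.76 = 34210 s = 9.503 h.
Half-life 0.511 d → k = ln 2 / 0.511 = 1.356 d⁻¹.
Applying C = C₀e^(−kt): 33.86 × 0.5844 = 19.79 mg/L.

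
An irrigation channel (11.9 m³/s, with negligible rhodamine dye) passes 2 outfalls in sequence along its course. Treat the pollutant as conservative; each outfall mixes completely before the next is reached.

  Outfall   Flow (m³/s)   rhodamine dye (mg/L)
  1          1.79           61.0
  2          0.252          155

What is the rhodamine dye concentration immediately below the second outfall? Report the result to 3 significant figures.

10.6 mg/L

After outfall 1: Q = 11.90 + 1.790 = 13.69 m³/s; C = (11.90·0 + 1.790·61.00)/13.69 = 7.976 mg/L.
After outfall 2: Q = 13.69 + 0.2520 = 13.94 m³/s; C = (13.69·7.976 + 0.2520·155.0)/13.94 = 10.63 mg/L.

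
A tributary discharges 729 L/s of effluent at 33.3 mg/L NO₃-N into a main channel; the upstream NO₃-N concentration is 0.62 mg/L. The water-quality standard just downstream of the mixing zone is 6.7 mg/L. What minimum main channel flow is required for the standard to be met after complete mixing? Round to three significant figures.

3190 L/s

Set C_mix = 6.7: (Q·0.6200 + 729.0·33.30) / (Q + 729.0) = 6.7
→ Q = 729.0·(33.30 − 6.7)/(6.7 − 0.6200) = 3189 L/s.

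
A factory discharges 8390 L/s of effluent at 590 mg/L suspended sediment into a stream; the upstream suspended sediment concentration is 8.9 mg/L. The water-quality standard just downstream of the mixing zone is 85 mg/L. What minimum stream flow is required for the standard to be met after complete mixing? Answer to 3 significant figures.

Set C_mix = 85: (Q·8.900 + 8390·590.0) / (Q + 8390) = 85
→ Q = 8390·(590.0 − 85)/(85 − 8.900) = 55680 L/s.

55700 L/s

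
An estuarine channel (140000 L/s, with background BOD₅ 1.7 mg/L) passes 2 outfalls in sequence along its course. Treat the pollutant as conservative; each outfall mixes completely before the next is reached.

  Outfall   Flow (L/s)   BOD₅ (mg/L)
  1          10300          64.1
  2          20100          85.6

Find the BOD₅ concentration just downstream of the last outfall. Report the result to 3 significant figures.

15.4 mg/L

Outfall 1: combined Q = 150300 L/s; C = (140000·1.700 + 10300·64.10)/150300 = 5.976 mg/L.
Outfall 2: combined Q = 170400 L/s; C = (150300·5.976 + 20100·85.60)/170400 = 15.37 mg/L.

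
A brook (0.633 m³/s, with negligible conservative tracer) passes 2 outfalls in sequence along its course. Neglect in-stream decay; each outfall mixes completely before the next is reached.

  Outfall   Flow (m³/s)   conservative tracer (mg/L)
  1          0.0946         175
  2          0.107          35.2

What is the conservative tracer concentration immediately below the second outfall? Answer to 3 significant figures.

After outfall 1: Q = 0.6330 + 0.09460 = 0.7276 m³/s; C = (0.6330·0 + 0.09460·175.0)/0.7276 = 22.75 mg/L.
After outfall 2: Q = 0.7276 + 0.1070 = 0.8346 m³/s; C = (0.7276·22.75 + 0.1070·35.20)/0.8346 = 24.35 mg/L.

24.3 mg/L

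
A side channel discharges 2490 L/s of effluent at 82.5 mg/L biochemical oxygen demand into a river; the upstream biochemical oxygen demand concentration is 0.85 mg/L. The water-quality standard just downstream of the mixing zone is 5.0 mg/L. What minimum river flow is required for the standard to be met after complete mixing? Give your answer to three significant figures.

Set C_mix = 5.0: (Q·0.8500 + 2490·82.50) / (Q + 2490) = 5.0
→ Q = 2490·(82.50 − 5.0)/(5.0 − 0.8500) = 46500 L/s.

46500 L/s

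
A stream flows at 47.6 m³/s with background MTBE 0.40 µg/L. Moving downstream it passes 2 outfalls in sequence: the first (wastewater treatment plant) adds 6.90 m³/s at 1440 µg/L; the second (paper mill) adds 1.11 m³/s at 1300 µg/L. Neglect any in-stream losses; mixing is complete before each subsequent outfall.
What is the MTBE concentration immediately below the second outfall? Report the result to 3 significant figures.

Outfall 1: combined Q = 54.50 m³/s; C = (47.60·0.4000 + 6.900·1440)/54.50 = 182.7 µg/L.
Outfall 2: combined Q = 55.61 m³/s; C = (54.50·182.7 + 1.110·1300)/55.61 = 205.0 µg/L.

205 µg/L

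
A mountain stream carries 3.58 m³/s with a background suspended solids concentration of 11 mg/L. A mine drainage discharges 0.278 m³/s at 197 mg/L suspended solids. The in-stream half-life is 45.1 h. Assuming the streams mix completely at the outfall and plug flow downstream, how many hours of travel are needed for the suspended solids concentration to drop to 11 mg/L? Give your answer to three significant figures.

51.8 h

Flow-weighted average: C = (3.580·11.00 + 0.2780·197.0) / 3.858 = 94.15/3.858 = 24.40 mg/L.
Half-life 45.1 h → k = ln 2 / 45.1 = 0.01537 h⁻¹ = 0.3689 d⁻¹.
24.40·exp(−k·t) = 11 → t = ln(24.40/11)/k = 186600 s = 51.84 h.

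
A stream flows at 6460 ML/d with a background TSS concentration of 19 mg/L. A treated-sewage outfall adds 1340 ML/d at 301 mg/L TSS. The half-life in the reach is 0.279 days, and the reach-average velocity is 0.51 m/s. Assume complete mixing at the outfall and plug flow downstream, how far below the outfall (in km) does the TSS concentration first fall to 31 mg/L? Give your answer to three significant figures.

13.8 km

Mass balance: C = (6460·19.00 + 1340·301.0) / 7800 = 526100/7800 = 67.45 mg/L.
Half-life 0.279 d → k = ln 2 / 0.279 = 2.484 d⁻¹.
Set 67.45·exp(−k·t) = 31 → t = ln(67.45/31)/k = 27030 s = 7.509 h.
Distance = v·t = 0.51·27030 = 13790 m = 13.79 km.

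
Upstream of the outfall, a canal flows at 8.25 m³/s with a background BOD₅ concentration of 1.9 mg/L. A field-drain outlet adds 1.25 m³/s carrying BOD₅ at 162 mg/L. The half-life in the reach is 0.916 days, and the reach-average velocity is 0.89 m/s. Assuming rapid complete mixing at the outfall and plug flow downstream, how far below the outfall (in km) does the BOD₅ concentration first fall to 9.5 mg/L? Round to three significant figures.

89.7 km

After mixing, C = (8.250·1.900 + 1.250·162.0) / 9.500 = 218.2/9.500 = 22.97 mg/L.
Half-life 0.916 d → k = ln 2 / 0.916 = 0.7567 d⁻¹.
Set 22.97·exp(−k·t) = 9.5 → t = ln(22.97/9.5)/k = 100800 s = 28.00 h.
Distance = v·t = 0.89·100800 = 89700 m = 89.70 km.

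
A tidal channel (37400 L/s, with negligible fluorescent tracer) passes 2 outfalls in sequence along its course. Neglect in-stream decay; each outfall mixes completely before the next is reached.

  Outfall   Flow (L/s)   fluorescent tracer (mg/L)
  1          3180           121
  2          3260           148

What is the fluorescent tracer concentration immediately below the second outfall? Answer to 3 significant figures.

Outfall 1: combined Q = 40580 L/s; C = (37400·0 + 3180·121.0)/40580 = 9.482 mg/L.
Outfall 2: combined Q = 43840 L/s; C = (40580·9.482 + 3260·148.0)/43840 = 19.78 mg/L.

19.8 mg/L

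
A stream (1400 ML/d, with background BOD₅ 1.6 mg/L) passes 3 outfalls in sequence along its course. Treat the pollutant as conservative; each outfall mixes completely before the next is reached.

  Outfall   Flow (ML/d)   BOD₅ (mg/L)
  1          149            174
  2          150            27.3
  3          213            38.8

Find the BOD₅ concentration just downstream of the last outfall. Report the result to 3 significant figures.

Outfall 1: combined Q = 1549 ML/d; C = (1400·1.600 + 149.0·174.0)/1549 = 18.18 mg/L.
Outfall 2: combined Q = 1699 ML/d; C = (1549·18.18 + 150.0·27.30)/1699 = 18.99 mg/L.
Outfall 3: combined Q = 1912 ML/d; C = (1699·18.99 + 213.0·38.80)/1912 = 21.20 mg/L.

21.2 mg/L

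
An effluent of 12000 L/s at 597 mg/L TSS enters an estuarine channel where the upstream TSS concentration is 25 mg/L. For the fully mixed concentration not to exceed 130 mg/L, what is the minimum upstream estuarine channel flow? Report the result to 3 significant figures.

53400 L/s

Set C_mix = 130: (Q·25.00 + 12000·597.0) / (Q + 12000) = 130
→ Q = 12000·(597.0 − 130)/(130 − 25.00) = 53370 L/s.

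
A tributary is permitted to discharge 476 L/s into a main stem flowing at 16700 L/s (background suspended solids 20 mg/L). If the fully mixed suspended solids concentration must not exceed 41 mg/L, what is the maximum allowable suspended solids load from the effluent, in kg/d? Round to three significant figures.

32000 kg/d

Mass balance at the limit: 16700·20.00 + 476.0·Cₑ = 17180·41 → Cₑ = 777.8 mg/L.
476.0 L/s = 0.4760 m³/s. Load = 0.4760 m³/s × 777.8 g/m³ × 86 400 s/d = 31990 kg/d.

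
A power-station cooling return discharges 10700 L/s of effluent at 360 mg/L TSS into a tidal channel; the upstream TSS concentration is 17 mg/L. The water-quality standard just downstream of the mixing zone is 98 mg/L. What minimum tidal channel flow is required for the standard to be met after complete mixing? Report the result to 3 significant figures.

Set C_mix = 98: (Q·17.00 + 10700·360.0) / (Q + 10700) = 98
→ Q = 10700·(360.0 − 98)/(98 − 17.00) = 34610 L/s.

34600 L/s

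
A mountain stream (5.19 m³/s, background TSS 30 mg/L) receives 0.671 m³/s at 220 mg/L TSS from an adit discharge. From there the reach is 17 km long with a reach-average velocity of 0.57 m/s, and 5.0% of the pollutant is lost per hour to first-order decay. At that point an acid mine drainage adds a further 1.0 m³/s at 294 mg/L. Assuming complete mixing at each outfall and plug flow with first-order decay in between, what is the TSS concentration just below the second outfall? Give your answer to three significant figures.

71.8 mg/L

Conservation of mass: C = (5.190·30.00 + 0.6710·220.0) / 5.861 = 303.3/5.861 = 51.75 mg/L; combined flow 5.861 m³/s.
Travel time t = 17·1000 / 0.57 = 29820 s = 8.285 h.
5.0%/h lost → k = −ln(1 − 0.05) = 0.05129 h⁻¹.
After decay, C = 51.75 × e^(−kt) = 51.75 × 0.6538 = 33.84 mg/L.
Second outfall: C = (5.861·33.84 + 1.000·294.0)/6.861 = 71.76 mg/L.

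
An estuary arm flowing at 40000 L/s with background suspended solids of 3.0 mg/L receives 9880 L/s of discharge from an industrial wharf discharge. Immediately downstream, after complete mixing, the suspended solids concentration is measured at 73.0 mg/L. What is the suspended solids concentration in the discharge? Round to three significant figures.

Mass balance: 40000·3.000 + 9880·Cₑ = 49880·73.00
→ Cₑ = (49880·73.00 − 40000·3.000) / 9880 = 356.4 mg/L.

356 mg/L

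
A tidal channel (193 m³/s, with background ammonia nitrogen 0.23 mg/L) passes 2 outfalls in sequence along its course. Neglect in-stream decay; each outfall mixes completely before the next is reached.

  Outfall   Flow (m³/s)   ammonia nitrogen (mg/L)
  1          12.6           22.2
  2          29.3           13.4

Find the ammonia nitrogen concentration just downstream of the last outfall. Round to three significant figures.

3.05 mg/L

Outfall 1: combined Q = 205.6 m³/s; C = (193.0·0.2300 + 12.60·22.20)/205.6 = 1.576 mg/L.
Outfall 2: combined Q = 234.9 m³/s; C = (205.6·1.576 + 29.30·13.40)/234.9 = 3.051 mg/L.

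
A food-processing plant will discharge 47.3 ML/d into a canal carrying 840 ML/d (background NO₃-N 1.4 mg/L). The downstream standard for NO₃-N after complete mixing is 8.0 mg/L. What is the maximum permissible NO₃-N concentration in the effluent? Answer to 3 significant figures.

At the limit, (Qr·Cr + Qe·Cₑ)/(Qr + Qe) = 8.0:
Cₑ = (887.3·8.0 − 840.0·1.400) / 47.30 = 125.2 mg/L.

125 mg/L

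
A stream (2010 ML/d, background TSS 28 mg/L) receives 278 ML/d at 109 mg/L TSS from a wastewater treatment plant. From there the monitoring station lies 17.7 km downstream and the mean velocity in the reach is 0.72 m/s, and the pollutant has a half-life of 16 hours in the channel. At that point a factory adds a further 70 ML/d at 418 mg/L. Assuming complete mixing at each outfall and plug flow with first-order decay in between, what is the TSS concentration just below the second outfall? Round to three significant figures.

39.7 mg/L

After mixing, C = (2010·28.00 + 278.0·109.0) / 2288 = 86580/2288 = 37.84 mg/L; combined flow 2288 ML/d.
Travel time t = 17.7·1000 / 0.72 = 24580 s = 6.829 h.
Half-life 16 h → k = ln 2 / 16 = 0.04332 h⁻¹ = 1.040 d⁻¹.
First-order decay: C = 37.84·exp(−k·t) = 37.84·0.7439 = 28.15 mg/L.
Second outfall: C = (2288·28.15 + 70.00·418.0)/2358 = 39.72 mg/L.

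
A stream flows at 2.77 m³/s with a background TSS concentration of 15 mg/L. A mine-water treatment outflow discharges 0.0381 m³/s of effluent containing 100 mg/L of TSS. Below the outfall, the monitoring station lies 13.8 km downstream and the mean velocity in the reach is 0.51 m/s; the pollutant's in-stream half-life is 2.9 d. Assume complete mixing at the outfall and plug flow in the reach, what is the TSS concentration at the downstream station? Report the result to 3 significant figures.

After mixing, C = (2.770·15.00 + 0.03810·100.0) / 2.808 = 45.36/2.808 = 16.15 mg/L.
Travel time t = 13.8·1000 / 0.51 = 27060 s = 7.516 h.
Half-life 2.9 d → k = ln 2 / 2.9 = 0.2390 d⁻¹.
After decay, C = 16.15 × e^(−kt) = 16.15 × 0.9279 = 14.99 mg/L.

15.0 mg/L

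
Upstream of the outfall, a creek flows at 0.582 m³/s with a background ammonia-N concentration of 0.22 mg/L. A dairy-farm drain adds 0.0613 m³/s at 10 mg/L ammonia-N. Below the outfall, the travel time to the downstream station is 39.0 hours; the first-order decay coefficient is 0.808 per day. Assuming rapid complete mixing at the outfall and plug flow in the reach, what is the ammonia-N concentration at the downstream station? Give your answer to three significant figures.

Flow-weighted average: C = (0.5820·0.2200 + 0.06130·10.00) / 0.6433 = 0.7410/0.6433 = 1.152 mg/L.
First-order decay: C = 1.152·exp(−k·t) = 1.152·0.2690 = 0.3099 mg/L.

0.310 mg/L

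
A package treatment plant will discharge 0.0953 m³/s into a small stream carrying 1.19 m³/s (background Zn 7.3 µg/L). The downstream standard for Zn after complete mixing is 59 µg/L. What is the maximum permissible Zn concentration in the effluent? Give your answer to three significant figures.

At the limit, (Qr·Cr + Qe·Cₑ)/(Qr + Qe) = 59:
Cₑ = (1.285·59 − 1.190·7.300) / 0.09530 = 704.6 µg/L.

705 µg/L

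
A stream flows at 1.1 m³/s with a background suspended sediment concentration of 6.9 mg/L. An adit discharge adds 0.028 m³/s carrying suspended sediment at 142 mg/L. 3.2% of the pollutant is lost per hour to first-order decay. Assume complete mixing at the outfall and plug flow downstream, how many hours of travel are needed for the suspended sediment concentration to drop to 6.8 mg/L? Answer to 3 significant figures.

Mixed concentration C = ΣQC/ΣQ = (1.100·6.900 + 0.02800·142.0) / 1.128 = 11.57/1.128 = 10.25 mg/L.
3.2%/h lost → k = −ln(1 − 0.032) = 0.03252 h⁻¹.
10.25·exp(−k·t) = 6.8 → t = ln(10.25/6.8)/k = 45460 s = 12.63 h.

12.6 h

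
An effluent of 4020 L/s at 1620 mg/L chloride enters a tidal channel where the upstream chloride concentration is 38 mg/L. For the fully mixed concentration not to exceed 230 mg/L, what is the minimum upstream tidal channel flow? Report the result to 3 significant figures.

Set C_mix = 230: (Q·38.00 + 4020·1620) / (Q + 4020) = 230
→ Q = 4020·(1620 − 230)/(230 − 38.00) = 29100 L/s.

29100 L/s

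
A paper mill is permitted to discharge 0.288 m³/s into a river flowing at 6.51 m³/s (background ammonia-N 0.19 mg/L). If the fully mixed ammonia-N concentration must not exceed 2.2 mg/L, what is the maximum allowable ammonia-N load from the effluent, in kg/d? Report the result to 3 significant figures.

1190 kg/d

Mass balance at the limit: 6.510·0.1900 + 0.2880·Cₑ = 6.798·2.2 → Cₑ = 47.63 mg/L.
Load = 0.2880 m³/s × 47.63 g/m³ × 86 400 s/d = 1185 kg/d.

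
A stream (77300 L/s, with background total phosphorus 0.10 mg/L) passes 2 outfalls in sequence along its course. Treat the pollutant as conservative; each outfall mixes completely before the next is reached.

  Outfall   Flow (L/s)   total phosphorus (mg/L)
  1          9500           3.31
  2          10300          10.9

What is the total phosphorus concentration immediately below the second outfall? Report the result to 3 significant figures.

After outfall 1: Q = 77300 + 9500 = 86800 L/s; C = (77300·0.1000 + 9500·3.310)/86800 = 0.4513 mg/L.
After outfall 2: Q = 86800 + 10300 = 97100 L/s; C = (86800·0.4513 + 10300·10.90)/97100 = 1.560 mg/L.

1.56 mg/L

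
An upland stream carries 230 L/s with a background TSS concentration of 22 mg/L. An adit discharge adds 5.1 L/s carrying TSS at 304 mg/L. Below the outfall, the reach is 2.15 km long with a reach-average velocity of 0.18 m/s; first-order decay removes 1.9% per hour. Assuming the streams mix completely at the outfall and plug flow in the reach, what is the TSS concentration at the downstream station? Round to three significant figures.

Conservation of mass: C = (230.0·22.00 + 5.100·304.0) / 235.1 = 6610/235.1 = 28.12 mg/L.
Travel time t = 2.15·1000 / 0.18 = 11940 s = 3.318 h.
1.9%/h lost → k = −ln(1 − 0.019) = 0.01918 h⁻¹.
Applying C = C₀e^(−kt): 28.12 × 0.9383 = 26.38 mg/L.

26.4 mg/L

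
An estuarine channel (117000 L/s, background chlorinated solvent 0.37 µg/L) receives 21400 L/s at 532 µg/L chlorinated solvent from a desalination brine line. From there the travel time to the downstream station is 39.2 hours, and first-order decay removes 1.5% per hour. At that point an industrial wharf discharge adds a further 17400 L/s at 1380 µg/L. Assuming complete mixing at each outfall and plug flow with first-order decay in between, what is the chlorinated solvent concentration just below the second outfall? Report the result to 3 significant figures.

Mixed concentration C = ΣQC/ΣQ = (117000·0.3700 + 21400·532.0) / 138400 = 11430000/138400 = 82.57 µg/L; combined flow 138400 L/s.
1.5%/h lost → k = −ln(1 − 0.015) = 0.01511 h⁻¹.
Decay over the reach: 82.57·exp(−kt) = 82.57·0.5530 = 45.66 µg/L.
Second outfall: C = (138400·45.66 + 17400·1380)/155800 = 194.7 µg/L.

195 µg/L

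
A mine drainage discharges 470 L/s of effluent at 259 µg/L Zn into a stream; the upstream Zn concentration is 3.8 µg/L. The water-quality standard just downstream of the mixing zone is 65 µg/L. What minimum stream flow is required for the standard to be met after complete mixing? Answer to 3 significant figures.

1490 L/s

Set C_mix = 65: (Q·3.800 + 470.0·259.0) / (Q + 470.0) = 65
→ Q = 470.0·(259.0 − 65)/(65 − 3.800) = 1490 L/s.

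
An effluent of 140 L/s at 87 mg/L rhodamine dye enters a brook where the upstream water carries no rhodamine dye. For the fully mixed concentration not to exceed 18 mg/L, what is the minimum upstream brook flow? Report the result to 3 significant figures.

Set C_mix = 18: (Q·0 + 140.0·87.00) / (Q + 140.0) = 18
→ Q = 140.0·(87.00 − 18)/(18 − 0) = 536.7 L/s.

537 L/s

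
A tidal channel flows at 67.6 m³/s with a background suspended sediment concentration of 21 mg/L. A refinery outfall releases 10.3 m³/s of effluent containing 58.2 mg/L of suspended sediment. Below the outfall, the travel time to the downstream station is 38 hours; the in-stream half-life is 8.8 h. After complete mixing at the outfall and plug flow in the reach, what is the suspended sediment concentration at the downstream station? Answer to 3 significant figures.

1.30 mg/L

Conservation of mass: C = (67.60·21.00 + 10.30·58.20) / 77.90 = 2019/77.90 = 25.92 mg/L.
Half-life 8.8 h → k = ln 2 / 8.8 = 0.07877 h⁻¹ = 1.890 d⁻¹.
First-order decay: C = 25.92·exp(−k·t) = 25.92·0.05013 = 1.299 mg/L.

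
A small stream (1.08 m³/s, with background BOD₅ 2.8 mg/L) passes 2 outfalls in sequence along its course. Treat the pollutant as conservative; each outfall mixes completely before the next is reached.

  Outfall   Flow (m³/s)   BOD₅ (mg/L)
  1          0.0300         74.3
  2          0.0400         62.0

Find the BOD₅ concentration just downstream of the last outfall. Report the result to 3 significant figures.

6.72 mg/L

Outfall 1: combined Q = 1.110 m³/s; C = (1.080·2.800 + 0.03000·74.30)/1.110 = 4.732 mg/L.
Outfall 2: combined Q = 1.150 m³/s; C = (1.110·4.732 + 0.04000·62.00)/1.150 = 6.724 mg/L.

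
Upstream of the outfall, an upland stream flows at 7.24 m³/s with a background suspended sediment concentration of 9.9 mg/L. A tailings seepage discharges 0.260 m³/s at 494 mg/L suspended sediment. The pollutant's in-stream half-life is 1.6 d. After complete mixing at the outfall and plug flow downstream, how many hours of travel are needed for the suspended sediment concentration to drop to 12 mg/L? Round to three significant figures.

Conservation of mass: C = (7.240·9.900 + 0.2600·494.0) / 7.500 = 200.1/7.500 = 26.68 mg/L.
Half-life 1.6 d → k = ln 2 / 1.6 = 0.4332 d⁻¹.
26.68·exp(−k·t) = 12 → t = ln(26.68/12)/k = 159400 s = 44.27 h.

44.3 h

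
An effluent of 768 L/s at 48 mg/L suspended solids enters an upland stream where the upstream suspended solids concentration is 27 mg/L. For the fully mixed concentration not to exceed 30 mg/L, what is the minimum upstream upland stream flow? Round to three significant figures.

Set C_mix = 30: (Q·27.00 + 768.0·48.00) / (Q + 768.0) = 30
→ Q = 768.0·(48.00 − 30)/(30 − 27.00) = 4608 L/s.

4610 L/s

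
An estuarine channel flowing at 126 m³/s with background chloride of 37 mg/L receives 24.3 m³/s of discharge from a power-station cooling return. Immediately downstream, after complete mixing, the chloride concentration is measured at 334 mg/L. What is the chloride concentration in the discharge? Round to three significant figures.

Mass balance: 126.0·37.00 + 24.30·Cₑ = 150.3·334.0
→ Cₑ = (150.3·334.0 − 126.0·37.00) / 24.30 = 1874 mg/L.

1870 mg/L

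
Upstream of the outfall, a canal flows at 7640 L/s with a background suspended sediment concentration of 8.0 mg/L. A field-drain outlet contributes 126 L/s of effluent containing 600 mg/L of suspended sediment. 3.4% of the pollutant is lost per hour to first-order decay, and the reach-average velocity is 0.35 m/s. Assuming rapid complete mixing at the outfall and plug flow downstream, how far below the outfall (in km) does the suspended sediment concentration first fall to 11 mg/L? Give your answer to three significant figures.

Mass balance: C = (7640·8.000 + 126.0·600.0) / 7766 = 136700/7766 = 17.60 mg/L.
3.4%/h lost → k = −ln(1 − 0.034) = 0.03459 h⁻¹.
Set 17.60·exp(−k·t) = 11 → t = ln(17.60/11)/k = 48940 s = 13.60 h.
Distance = v·t = 0.35·48940 = 17130 m = 17.13 km.

17.1 km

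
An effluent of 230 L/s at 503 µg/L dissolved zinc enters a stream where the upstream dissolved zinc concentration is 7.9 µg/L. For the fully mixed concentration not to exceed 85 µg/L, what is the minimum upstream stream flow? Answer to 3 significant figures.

1250 L/s

Set C_mix = 85: (Q·7.900 + 230.0·503.0) / (Q + 230.0) = 85
→ Q = 230.0·(503.0 − 85)/(85 − 7.900) = 1247 L/s.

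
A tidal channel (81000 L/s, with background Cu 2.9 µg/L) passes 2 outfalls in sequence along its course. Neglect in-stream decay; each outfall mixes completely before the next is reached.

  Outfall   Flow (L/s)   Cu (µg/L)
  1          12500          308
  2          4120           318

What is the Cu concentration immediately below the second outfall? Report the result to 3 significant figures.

Outfall 1: combined Q = 93500 L/s; C = (81000·2.900 + 12500·308.0)/93500 = 43.69 µg/L.
Outfall 2: combined Q = 97620 L/s; C = (93500·43.69 + 4120·318.0)/97620 = 55.27 µg/L.

55.3 µg/L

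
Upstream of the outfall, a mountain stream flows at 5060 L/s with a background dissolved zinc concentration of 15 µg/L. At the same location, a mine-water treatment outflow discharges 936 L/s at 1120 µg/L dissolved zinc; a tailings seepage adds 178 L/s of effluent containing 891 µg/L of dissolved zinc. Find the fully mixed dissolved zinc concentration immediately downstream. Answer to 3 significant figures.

208 µg/L

Mixed concentration C = ΣQC/ΣQ = (5060·15.00 + 936.0·1120 + 178.0·891.0) / 6174 = 1283000/6174 = 207.8 µg/L.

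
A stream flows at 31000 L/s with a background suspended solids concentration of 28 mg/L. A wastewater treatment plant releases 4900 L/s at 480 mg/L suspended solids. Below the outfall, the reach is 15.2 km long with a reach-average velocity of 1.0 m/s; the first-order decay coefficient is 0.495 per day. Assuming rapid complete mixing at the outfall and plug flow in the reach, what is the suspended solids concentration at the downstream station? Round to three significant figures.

After mixing, C = (31000·28.00 + 4900·480.0) / 35900 = 3220000/35900 = 89.69 mg/L.
Travel time t = 15.2·1000 / 1.0 = 15200 s = 4.222 h.
Applying C = C₀e^(−kt): 89.69 × 0.9166 = 82.21 mg/L.

82.2 mg/L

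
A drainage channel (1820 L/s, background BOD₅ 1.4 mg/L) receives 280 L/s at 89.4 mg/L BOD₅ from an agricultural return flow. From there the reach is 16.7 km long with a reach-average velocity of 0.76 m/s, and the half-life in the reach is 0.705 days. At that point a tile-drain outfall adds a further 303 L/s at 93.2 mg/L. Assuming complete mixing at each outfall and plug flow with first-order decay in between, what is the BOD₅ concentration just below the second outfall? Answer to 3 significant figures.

Conservation of mass: C = (1820·1.400 + 280.0·89.40) / 2100 = 27580/2100 = 13.13 mg/L; combined flow 2100 L/s.
Travel time t = 16.7·1000 / 0.76 = 21970 s = 6.104 h.
Half-life 0.705 d → k = ln 2 / 0.705 = 0.9832 d⁻¹.
Decay over the reach: 13.13·exp(−kt) = 13.13·0.7788 = 10.23 mg/L.
Second outfall: C = (2100·10.23 + 303.0·93.20)/2403 = 20.69 mg/L.

20.7 mg/L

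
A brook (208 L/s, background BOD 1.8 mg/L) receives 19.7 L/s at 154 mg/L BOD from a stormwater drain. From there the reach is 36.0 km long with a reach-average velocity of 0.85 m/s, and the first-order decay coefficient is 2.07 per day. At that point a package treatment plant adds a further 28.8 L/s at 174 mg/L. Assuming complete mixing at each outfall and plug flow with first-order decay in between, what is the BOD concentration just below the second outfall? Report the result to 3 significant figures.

After mixing, C = (208.0·1.800 + 19.70·154.0) / 227.7 = 3408/227.7 = 14.97 mg/L; combined flow 227.7 L/s.
Travel time t = 36.0·1000 / 0.85 = 42350 s = 11.76 h.
First-order decay: C = 14.97·exp(−k·t) = 14.97·0.3625 = 5.426 mg/L.
At the second outfall, C = (227.7·5.426 + 28.80·174.0) / (227.7 + 28.80) = 24.35 mg/L.

24.4 mg/L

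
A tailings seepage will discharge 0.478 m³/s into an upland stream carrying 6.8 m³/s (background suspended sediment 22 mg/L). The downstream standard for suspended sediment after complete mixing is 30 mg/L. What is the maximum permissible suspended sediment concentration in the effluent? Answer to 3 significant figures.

144 mg/L

At the limit, (Qr·Cr + Qe·Cₑ)/(Qr + Qe) = 30:
Cₑ = (7.278·30 − 6.800·22.00) / 0.4780 = 143.8 mg/L.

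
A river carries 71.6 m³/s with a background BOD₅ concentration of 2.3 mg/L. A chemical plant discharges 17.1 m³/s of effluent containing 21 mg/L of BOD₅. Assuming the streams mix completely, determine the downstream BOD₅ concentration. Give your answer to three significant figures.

5.91 mg/L

Flow-weighted average: C = (71.60·2.300 + 17.10·21.00) / 88.70 = 523.8/88.70 = 5.905 mg/L.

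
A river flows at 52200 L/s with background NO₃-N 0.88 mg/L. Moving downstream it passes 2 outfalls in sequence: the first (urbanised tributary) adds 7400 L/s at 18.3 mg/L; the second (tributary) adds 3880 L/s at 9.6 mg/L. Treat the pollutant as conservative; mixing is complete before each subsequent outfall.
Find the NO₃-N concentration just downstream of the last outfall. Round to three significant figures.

After outfall 1: Q = 52200 + 7400 = 59600 L/s; C = (52200·0.8800 + 7400·18.30)/59600 = 3.043 mg/L.
After outfall 2: Q = 59600 + 3880 = 63480 L/s; C = (59600·3.043 + 3880·9.600)/63480 = 3.444 mg/L.

3.44 mg/L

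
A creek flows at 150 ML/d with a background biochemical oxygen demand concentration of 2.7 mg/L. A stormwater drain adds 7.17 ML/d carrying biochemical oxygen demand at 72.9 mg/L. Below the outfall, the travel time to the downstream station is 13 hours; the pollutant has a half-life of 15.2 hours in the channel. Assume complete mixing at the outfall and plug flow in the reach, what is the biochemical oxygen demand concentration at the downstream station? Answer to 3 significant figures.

Mass balance: C = (150.0·2.700 + 7.170·72.90) / 157.2 = 927.7/157.2 = 5.902 mg/L.
Half-life 15.2 h → k = ln 2 / 15.2 = 0.04560 h⁻¹ = 1.094 d⁻¹.
First-order decay: C = 5.902·exp(−k·t) = 5.902·0.5528 = 3.263 mg/L.

3.26 mg/L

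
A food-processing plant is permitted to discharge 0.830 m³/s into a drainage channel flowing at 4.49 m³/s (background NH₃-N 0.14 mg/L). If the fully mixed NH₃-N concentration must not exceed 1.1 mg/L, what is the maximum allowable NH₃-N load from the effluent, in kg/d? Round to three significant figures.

451 kg/d

Mass balance at the limit: 4.490·0.1400 + 0.8300·Cₑ = 5.320·1.1 → Cₑ = 6.293 mg/L.
Load = 0.8300 m³/s × 6.293 g/m³ × 86 400 s/d = 451.3 kg/d.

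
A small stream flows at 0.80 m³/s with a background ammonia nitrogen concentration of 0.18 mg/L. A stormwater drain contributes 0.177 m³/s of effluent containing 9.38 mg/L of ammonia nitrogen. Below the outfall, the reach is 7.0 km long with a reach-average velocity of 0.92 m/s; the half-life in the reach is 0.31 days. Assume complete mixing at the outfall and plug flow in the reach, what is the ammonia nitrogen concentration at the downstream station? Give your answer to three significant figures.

1.52 mg/L

Mass balance: C = (0.8000·0.1800 + 0.1770·9.380) / 0.9770 = 1.804/0.9770 = 1.847 mg/L.
Travel time t = 7.0·1000 / 0.92 = 7609 s = 2.114 h.
Half-life 0.31 d → k = ln 2 / 0.31 = 2.236 d⁻¹.
First-order decay: C = 1.847·exp(−k·t) = 1.847·0.8213 = 1.517 mg/L.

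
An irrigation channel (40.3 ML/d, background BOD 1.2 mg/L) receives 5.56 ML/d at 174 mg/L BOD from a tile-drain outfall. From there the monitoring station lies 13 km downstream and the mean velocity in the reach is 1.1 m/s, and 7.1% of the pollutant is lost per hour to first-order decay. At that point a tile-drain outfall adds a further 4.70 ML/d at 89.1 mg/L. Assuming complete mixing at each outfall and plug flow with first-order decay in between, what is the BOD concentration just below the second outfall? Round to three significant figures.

Mixed concentration C = ΣQC/ΣQ = (40.30·1.200 + 5.560·174.0) / 45.86 = 1016/45.86 = 22.15 mg/L; combined flow 45.86 ML/d.
Travel time t = 13·1000 / 1.1 = 11820 s = 3.283 h.
7.1%/h lost → k = −ln(1 − 0.071) = 0.07365 h⁻¹.
Decay over the reach: 22.15·exp(−kt) = 22.15·0.7852 = 17.39 mg/L.
At the second outfall, C = (45.86·17.39 + 4.700·89.10) / (45.86 + 4.700) = 24.06 mg/L.

24.1 mg/L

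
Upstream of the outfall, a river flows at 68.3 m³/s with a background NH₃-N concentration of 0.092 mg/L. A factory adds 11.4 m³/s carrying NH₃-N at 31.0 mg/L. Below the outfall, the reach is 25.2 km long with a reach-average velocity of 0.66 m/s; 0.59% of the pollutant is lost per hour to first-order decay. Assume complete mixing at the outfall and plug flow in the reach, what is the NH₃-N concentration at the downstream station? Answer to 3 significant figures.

Mixed concentration C = ΣQC/ΣQ = (68.30·0.09200 + 11.40·31.00) / 79.70 = 359.7/79.70 = 4.513 mg/L.
Travel time t = 25.2·1000 / 0.66 = 38180 s = 10.61 h.
0.59%/h lost → k = −ln(1 − 0.0059) = 0.005917 h⁻¹.
First-order decay: C = 4.513·exp(−k·t) = 4.513·0.9392 = 4.238 mg/L.

4.24 mg/L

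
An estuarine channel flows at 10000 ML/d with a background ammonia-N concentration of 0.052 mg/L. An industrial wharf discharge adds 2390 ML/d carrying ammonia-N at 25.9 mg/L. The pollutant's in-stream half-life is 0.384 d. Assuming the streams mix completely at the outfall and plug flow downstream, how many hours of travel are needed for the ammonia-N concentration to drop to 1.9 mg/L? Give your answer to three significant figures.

Mixed concentration C = ΣQC/ΣQ = (10000·0.05200 + 2390·25.90) / 12390 = 62420/12390 = 5.038 mg/L.
Half-life 0.384 d → k = ln 2 / 0.384 = 1.805 d⁻¹.
5.038·exp(−k·t) = 1.9 → t = ln(5.038/1.9)/k = 46680 s = 12.97 h.

13.0 h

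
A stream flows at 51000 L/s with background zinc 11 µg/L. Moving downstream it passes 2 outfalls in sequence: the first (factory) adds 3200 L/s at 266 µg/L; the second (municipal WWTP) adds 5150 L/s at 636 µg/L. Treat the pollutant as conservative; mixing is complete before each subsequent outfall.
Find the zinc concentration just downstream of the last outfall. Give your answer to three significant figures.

Outfall 1: combined Q = 54200 L/s; C = (51000·11.00 + 3200·266.0)/54200 = 26.06 µg/L.
Outfall 2: combined Q = 59350 L/s; C = (54200·26.06 + 5150·636.0)/59350 = 78.98 µg/L.

79.0 µg/L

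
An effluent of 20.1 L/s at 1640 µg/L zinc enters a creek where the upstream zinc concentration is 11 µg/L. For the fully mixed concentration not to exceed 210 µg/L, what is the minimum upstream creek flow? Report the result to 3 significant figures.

144 L/s

Set C_mix = 210: (Q·11.00 + 20.10·1640) / (Q + 20.10) = 210
→ Q = 20.10·(1640 − 210)/(210 − 11.00) = 144.4 L/s.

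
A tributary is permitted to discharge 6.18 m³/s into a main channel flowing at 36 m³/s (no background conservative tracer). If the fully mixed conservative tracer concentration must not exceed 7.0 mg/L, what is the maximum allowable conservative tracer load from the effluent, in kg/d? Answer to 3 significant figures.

25500 kg/d

Mass balance at the limit: 36.00·0 + 6.180·Cₑ = 42.18·7.0 → Cₑ = 47.78 mg/L.
Load = 6.180 m³/s × 47.78 g/m³ × 86 400 s/d = 25510 kg/d.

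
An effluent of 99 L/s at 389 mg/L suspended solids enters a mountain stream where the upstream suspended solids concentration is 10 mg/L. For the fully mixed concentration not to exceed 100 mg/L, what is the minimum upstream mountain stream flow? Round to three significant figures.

Set C_mix = 100: (Q·10.00 + 99.00·389.0) / (Q + 99.00) = 100
→ Q = 99.00·(389.0 − 100)/(100 − 10.00) = 317.9 L/s.

318 L/s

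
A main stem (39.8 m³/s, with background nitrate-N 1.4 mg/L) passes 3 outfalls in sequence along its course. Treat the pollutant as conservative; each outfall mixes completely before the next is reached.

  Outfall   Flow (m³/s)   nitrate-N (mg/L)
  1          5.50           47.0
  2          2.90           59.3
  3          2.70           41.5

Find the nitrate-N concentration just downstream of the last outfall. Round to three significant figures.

Below outfall 1: Q → 45.30 m³/s, C = (39.80·1.400 + 5.500·47.00)/45.30 = 6.936 mg/L.
Below outfall 2: Q → 48.20 m³/s, C = (45.30·6.936 + 2.900·59.30)/48.20 = 10.09 mg/L.
Below outfall 3: Q → 50.90 m³/s, C = (48.20·10.09 + 2.700·41.50)/50.90 = 11.75 mg/L.

11.8 mg/L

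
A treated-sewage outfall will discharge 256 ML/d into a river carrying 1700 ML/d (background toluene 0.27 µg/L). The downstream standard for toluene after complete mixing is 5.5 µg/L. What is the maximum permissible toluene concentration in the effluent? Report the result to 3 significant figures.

At the limit, (Qr·Cr + Qe·Cₑ)/(Qr + Qe) = 5.5:
Cₑ = (1956·5.5 − 1700·0.2700) / 256.0 = 40.23 µg/L.

40.2 µg/L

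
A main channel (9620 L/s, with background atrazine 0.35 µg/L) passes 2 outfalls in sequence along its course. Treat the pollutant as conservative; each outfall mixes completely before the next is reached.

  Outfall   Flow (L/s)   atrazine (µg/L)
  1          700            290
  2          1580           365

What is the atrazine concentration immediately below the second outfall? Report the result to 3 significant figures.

After outfall 1: Q = 9620 + 700.0 = 10320 L/s; C = (9620·0.3500 + 700.0·290.0)/10320 = 20.00 µg/L.
After outfall 2: Q = 10320 + 1580 = 11900 L/s; C = (10320·20.00 + 1580·365.0)/11900 = 65.80 µg/L.

65.8 µg/L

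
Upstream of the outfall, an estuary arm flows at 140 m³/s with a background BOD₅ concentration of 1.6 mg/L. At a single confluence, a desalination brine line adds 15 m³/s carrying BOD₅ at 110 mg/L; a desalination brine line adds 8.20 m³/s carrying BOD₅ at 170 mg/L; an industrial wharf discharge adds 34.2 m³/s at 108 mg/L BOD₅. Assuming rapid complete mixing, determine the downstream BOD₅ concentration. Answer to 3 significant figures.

35.3 mg/L

Mixed concentration C = ΣQC/ΣQ = (140.0·1.600 + 15.00·110.0 + 8.200·170.0 + 34.20·108.0) / 197.4 = 6962/197.4 = 35.27 mg/L.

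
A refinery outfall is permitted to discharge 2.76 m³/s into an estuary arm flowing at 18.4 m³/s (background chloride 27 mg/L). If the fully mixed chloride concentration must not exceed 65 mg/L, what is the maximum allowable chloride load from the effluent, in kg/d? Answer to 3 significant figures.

75900 kg/d

Mass balance at the limit: 18.40·27.00 + 2.760·Cₑ = 21.16·65 → Cₑ = 318.3 mg/L.
Load = 2.760 m³/s × 318.3 g/m³ × 86 400 s/d = 75910 kg/d.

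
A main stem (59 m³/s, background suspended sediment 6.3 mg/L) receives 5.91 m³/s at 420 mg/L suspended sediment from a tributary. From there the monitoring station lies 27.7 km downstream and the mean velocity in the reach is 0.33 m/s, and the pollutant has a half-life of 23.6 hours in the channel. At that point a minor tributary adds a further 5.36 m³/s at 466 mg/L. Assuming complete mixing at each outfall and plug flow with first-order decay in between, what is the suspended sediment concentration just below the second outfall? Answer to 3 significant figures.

Mass balance: C = (59.00·6.300 + 5.910·420.0) / 64.91 = 2854/64.91 = 43.97 mg/L; combined flow 64.91 m³/s.
Travel time t = 27.7·1000 / 0.33 = 83940 s = 23.32 h.
Half-life 23.6 h → k = ln 2 / 23.6 = 0.02937 h⁻¹ = 0.7049 d⁻¹.
Decay over the reach: 43.97·exp(−kt) = 43.97·0.5042 = 22.17 mg/L.
At the second outfall, C = (64.91·22.17 + 5.360·466.0) / (64.91 + 5.360) = 56.02 mg/L.

56.0 mg/L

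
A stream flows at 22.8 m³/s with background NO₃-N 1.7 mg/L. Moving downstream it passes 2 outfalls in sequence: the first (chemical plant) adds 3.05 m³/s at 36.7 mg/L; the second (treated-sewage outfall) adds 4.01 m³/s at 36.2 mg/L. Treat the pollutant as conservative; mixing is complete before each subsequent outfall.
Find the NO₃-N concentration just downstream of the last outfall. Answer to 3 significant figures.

Below outfall 1: Q → 25.85 m³/s, C = (22.80·1.700 + 3.050·36.70)/25.85 = 5.830 mg/L.
Below outfall 2: Q → 29.86 m³/s, C = (25.85·5.830 + 4.010·36.20)/29.86 = 9.908 mg/L.

9.91 mg/L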